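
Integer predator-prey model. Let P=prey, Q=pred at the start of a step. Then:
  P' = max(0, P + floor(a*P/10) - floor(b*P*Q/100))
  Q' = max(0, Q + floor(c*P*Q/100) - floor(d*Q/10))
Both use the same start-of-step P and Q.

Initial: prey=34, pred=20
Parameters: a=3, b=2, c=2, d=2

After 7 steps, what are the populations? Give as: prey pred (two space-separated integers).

Step 1: prey: 34+10-13=31; pred: 20+13-4=29
Step 2: prey: 31+9-17=23; pred: 29+17-5=41
Step 3: prey: 23+6-18=11; pred: 41+18-8=51
Step 4: prey: 11+3-11=3; pred: 51+11-10=52
Step 5: prey: 3+0-3=0; pred: 52+3-10=45
Step 6: prey: 0+0-0=0; pred: 45+0-9=36
Step 7: prey: 0+0-0=0; pred: 36+0-7=29

Answer: 0 29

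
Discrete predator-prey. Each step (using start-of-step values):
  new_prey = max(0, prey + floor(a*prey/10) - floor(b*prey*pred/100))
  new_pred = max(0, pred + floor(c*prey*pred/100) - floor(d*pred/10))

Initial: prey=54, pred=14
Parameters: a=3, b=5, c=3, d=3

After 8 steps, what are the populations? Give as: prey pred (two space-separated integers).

Step 1: prey: 54+16-37=33; pred: 14+22-4=32
Step 2: prey: 33+9-52=0; pred: 32+31-9=54
Step 3: prey: 0+0-0=0; pred: 54+0-16=38
Step 4: prey: 0+0-0=0; pred: 38+0-11=27
Step 5: prey: 0+0-0=0; pred: 27+0-8=19
Step 6: prey: 0+0-0=0; pred: 19+0-5=14
Step 7: prey: 0+0-0=0; pred: 14+0-4=10
Step 8: prey: 0+0-0=0; pred: 10+0-3=7

Answer: 0 7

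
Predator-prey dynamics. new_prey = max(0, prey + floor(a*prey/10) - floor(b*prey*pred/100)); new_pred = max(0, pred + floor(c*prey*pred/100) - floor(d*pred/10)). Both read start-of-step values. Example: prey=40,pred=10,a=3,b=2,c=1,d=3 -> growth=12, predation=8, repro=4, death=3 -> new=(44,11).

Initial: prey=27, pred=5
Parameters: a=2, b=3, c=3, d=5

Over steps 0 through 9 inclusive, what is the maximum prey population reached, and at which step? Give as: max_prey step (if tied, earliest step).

Answer: 28 1

Derivation:
Step 1: prey: 27+5-4=28; pred: 5+4-2=7
Step 2: prey: 28+5-5=28; pred: 7+5-3=9
Step 3: prey: 28+5-7=26; pred: 9+7-4=12
Step 4: prey: 26+5-9=22; pred: 12+9-6=15
Step 5: prey: 22+4-9=17; pred: 15+9-7=17
Step 6: prey: 17+3-8=12; pred: 17+8-8=17
Step 7: prey: 12+2-6=8; pred: 17+6-8=15
Step 8: prey: 8+1-3=6; pred: 15+3-7=11
Step 9: prey: 6+1-1=6; pred: 11+1-5=7
Max prey = 28 at step 1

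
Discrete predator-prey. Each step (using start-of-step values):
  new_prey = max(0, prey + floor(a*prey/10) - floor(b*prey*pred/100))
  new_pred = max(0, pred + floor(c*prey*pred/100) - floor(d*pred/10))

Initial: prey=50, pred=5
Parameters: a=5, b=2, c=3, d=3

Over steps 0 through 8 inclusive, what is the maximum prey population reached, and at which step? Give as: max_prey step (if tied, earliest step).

Step 1: prey: 50+25-5=70; pred: 5+7-1=11
Step 2: prey: 70+35-15=90; pred: 11+23-3=31
Step 3: prey: 90+45-55=80; pred: 31+83-9=105
Step 4: prey: 80+40-168=0; pred: 105+252-31=326
Step 5: prey: 0+0-0=0; pred: 326+0-97=229
Step 6: prey: 0+0-0=0; pred: 229+0-68=161
Step 7: prey: 0+0-0=0; pred: 161+0-48=113
Step 8: prey: 0+0-0=0; pred: 113+0-33=80
Max prey = 90 at step 2

Answer: 90 2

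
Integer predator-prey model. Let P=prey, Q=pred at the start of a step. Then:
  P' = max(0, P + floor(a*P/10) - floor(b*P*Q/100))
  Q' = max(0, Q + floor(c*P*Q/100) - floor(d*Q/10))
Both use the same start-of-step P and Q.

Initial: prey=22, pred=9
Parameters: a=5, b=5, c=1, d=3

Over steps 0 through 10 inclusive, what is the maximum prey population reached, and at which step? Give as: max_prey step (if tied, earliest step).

Answer: 56 7

Derivation:
Step 1: prey: 22+11-9=24; pred: 9+1-2=8
Step 2: prey: 24+12-9=27; pred: 8+1-2=7
Step 3: prey: 27+13-9=31; pred: 7+1-2=6
Step 4: prey: 31+15-9=37; pred: 6+1-1=6
Step 5: prey: 37+18-11=44; pred: 6+2-1=7
Step 6: prey: 44+22-15=51; pred: 7+3-2=8
Step 7: prey: 51+25-20=56; pred: 8+4-2=10
Step 8: prey: 56+28-28=56; pred: 10+5-3=12
Step 9: prey: 56+28-33=51; pred: 12+6-3=15
Step 10: prey: 51+25-38=38; pred: 15+7-4=18
Max prey = 56 at step 7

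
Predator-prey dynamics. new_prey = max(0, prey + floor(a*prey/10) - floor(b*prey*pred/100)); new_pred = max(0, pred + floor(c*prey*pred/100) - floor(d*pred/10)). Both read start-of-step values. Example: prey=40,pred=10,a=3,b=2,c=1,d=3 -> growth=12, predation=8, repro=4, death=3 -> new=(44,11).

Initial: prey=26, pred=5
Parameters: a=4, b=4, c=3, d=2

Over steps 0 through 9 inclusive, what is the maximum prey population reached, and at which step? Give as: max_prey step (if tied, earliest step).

Answer: 35 2

Derivation:
Step 1: prey: 26+10-5=31; pred: 5+3-1=7
Step 2: prey: 31+12-8=35; pred: 7+6-1=12
Step 3: prey: 35+14-16=33; pred: 12+12-2=22
Step 4: prey: 33+13-29=17; pred: 22+21-4=39
Step 5: prey: 17+6-26=0; pred: 39+19-7=51
Step 6: prey: 0+0-0=0; pred: 51+0-10=41
Step 7: prey: 0+0-0=0; pred: 41+0-8=33
Step 8: prey: 0+0-0=0; pred: 33+0-6=27
Step 9: prey: 0+0-0=0; pred: 27+0-5=22
Max prey = 35 at step 2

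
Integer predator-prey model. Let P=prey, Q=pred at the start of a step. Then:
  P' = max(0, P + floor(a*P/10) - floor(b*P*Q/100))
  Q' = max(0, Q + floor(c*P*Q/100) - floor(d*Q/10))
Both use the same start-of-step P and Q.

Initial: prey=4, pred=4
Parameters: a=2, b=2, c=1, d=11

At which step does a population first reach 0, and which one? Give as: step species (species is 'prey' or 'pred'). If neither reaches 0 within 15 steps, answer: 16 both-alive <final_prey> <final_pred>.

Step 1: prey: 4+0-0=4; pred: 4+0-4=0
First extinction: pred at step 1

Answer: 1 pred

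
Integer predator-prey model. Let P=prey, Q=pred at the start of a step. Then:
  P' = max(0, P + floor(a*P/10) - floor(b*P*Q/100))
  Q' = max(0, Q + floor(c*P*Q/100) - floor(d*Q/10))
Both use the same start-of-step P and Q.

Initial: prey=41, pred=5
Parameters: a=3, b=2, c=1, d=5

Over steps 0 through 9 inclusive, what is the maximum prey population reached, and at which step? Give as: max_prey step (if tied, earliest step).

Step 1: prey: 41+12-4=49; pred: 5+2-2=5
Step 2: prey: 49+14-4=59; pred: 5+2-2=5
Step 3: prey: 59+17-5=71; pred: 5+2-2=5
Step 4: prey: 71+21-7=85; pred: 5+3-2=6
Step 5: prey: 85+25-10=100; pred: 6+5-3=8
Step 6: prey: 100+30-16=114; pred: 8+8-4=12
Step 7: prey: 114+34-27=121; pred: 12+13-6=19
Step 8: prey: 121+36-45=112; pred: 19+22-9=32
Step 9: prey: 112+33-71=74; pred: 32+35-16=51
Max prey = 121 at step 7

Answer: 121 7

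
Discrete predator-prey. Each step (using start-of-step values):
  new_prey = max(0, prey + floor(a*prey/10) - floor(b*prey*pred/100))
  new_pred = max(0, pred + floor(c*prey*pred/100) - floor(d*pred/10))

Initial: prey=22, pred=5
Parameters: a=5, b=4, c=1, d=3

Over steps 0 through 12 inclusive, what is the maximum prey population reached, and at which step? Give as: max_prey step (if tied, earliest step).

Step 1: prey: 22+11-4=29; pred: 5+1-1=5
Step 2: prey: 29+14-5=38; pred: 5+1-1=5
Step 3: prey: 38+19-7=50; pred: 5+1-1=5
Step 4: prey: 50+25-10=65; pred: 5+2-1=6
Step 5: prey: 65+32-15=82; pred: 6+3-1=8
Step 6: prey: 82+41-26=97; pred: 8+6-2=12
Step 7: prey: 97+48-46=99; pred: 12+11-3=20
Step 8: prey: 99+49-79=69; pred: 20+19-6=33
Step 9: prey: 69+34-91=12; pred: 33+22-9=46
Step 10: prey: 12+6-22=0; pred: 46+5-13=38
Step 11: prey: 0+0-0=0; pred: 38+0-11=27
Step 12: prey: 0+0-0=0; pred: 27+0-8=19
Max prey = 99 at step 7

Answer: 99 7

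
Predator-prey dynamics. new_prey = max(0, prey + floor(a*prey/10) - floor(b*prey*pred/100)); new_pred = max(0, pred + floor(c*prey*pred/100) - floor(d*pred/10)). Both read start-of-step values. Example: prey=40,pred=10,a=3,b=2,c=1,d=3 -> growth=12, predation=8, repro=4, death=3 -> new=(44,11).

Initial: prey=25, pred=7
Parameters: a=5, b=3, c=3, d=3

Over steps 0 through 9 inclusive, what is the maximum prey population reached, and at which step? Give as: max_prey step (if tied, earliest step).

Answer: 40 3

Derivation:
Step 1: prey: 25+12-5=32; pred: 7+5-2=10
Step 2: prey: 32+16-9=39; pred: 10+9-3=16
Step 3: prey: 39+19-18=40; pred: 16+18-4=30
Step 4: prey: 40+20-36=24; pred: 30+36-9=57
Step 5: prey: 24+12-41=0; pred: 57+41-17=81
Step 6: prey: 0+0-0=0; pred: 81+0-24=57
Step 7: prey: 0+0-0=0; pred: 57+0-17=40
Step 8: prey: 0+0-0=0; pred: 40+0-12=28
Step 9: prey: 0+0-0=0; pred: 28+0-8=20
Max prey = 40 at step 3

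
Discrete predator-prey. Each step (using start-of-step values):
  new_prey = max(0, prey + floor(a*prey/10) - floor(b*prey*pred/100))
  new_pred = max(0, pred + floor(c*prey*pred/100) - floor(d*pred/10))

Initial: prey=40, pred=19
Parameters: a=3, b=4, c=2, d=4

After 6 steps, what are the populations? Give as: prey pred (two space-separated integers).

Answer: 1 5

Derivation:
Step 1: prey: 40+12-30=22; pred: 19+15-7=27
Step 2: prey: 22+6-23=5; pred: 27+11-10=28
Step 3: prey: 5+1-5=1; pred: 28+2-11=19
Step 4: prey: 1+0-0=1; pred: 19+0-7=12
Step 5: prey: 1+0-0=1; pred: 12+0-4=8
Step 6: prey: 1+0-0=1; pred: 8+0-3=5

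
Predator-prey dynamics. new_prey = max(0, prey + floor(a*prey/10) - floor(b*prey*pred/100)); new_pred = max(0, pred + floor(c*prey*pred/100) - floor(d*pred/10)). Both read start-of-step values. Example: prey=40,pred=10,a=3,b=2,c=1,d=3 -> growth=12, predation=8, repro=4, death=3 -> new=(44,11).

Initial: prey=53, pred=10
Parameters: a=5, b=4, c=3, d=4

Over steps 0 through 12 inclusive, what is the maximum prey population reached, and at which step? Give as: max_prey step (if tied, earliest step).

Step 1: prey: 53+26-21=58; pred: 10+15-4=21
Step 2: prey: 58+29-48=39; pred: 21+36-8=49
Step 3: prey: 39+19-76=0; pred: 49+57-19=87
Step 4: prey: 0+0-0=0; pred: 87+0-34=53
Step 5: prey: 0+0-0=0; pred: 53+0-21=32
Step 6: prey: 0+0-0=0; pred: 32+0-12=20
Step 7: prey: 0+0-0=0; pred: 20+0-8=12
Step 8: prey: 0+0-0=0; pred: 12+0-4=8
Step 9: prey: 0+0-0=0; pred: 8+0-3=5
Step 10: prey: 0+0-0=0; pred: 5+0-2=3
Step 11: prey: 0+0-0=0; pred: 3+0-1=2
Step 12: prey: 0+0-0=0; pred: 2+0-0=2
Max prey = 58 at step 1

Answer: 58 1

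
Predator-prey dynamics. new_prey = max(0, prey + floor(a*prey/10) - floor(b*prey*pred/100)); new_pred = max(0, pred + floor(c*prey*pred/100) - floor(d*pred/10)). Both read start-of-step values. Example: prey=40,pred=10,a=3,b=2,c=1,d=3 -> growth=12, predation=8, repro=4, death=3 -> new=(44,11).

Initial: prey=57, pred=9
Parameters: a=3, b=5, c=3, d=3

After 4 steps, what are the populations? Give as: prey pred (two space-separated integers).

Step 1: prey: 57+17-25=49; pred: 9+15-2=22
Step 2: prey: 49+14-53=10; pred: 22+32-6=48
Step 3: prey: 10+3-24=0; pred: 48+14-14=48
Step 4: prey: 0+0-0=0; pred: 48+0-14=34

Answer: 0 34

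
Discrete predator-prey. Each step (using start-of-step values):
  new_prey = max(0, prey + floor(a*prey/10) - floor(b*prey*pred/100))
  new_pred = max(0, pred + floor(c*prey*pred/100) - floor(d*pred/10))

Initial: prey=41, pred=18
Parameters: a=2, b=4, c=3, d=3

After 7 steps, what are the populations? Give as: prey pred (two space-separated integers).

Answer: 0 9

Derivation:
Step 1: prey: 41+8-29=20; pred: 18+22-5=35
Step 2: prey: 20+4-28=0; pred: 35+21-10=46
Step 3: prey: 0+0-0=0; pred: 46+0-13=33
Step 4: prey: 0+0-0=0; pred: 33+0-9=24
Step 5: prey: 0+0-0=0; pred: 24+0-7=17
Step 6: prey: 0+0-0=0; pred: 17+0-5=12
Step 7: prey: 0+0-0=0; pred: 12+0-3=9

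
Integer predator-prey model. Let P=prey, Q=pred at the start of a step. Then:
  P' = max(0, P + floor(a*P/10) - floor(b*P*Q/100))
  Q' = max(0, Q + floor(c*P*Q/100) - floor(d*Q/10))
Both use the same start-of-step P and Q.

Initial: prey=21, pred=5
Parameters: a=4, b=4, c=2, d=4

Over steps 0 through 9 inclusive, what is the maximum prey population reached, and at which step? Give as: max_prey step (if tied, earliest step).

Step 1: prey: 21+8-4=25; pred: 5+2-2=5
Step 2: prey: 25+10-5=30; pred: 5+2-2=5
Step 3: prey: 30+12-6=36; pred: 5+3-2=6
Step 4: prey: 36+14-8=42; pred: 6+4-2=8
Step 5: prey: 42+16-13=45; pred: 8+6-3=11
Step 6: prey: 45+18-19=44; pred: 11+9-4=16
Step 7: prey: 44+17-28=33; pred: 16+14-6=24
Step 8: prey: 33+13-31=15; pred: 24+15-9=30
Step 9: prey: 15+6-18=3; pred: 30+9-12=27
Max prey = 45 at step 5

Answer: 45 5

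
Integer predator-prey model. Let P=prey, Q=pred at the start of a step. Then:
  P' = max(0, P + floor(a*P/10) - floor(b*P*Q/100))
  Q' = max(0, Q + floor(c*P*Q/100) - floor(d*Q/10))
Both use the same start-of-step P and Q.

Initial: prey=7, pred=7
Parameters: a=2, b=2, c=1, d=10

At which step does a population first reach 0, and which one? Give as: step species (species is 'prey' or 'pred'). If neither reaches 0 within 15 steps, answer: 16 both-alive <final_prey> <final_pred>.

Step 1: prey: 7+1-0=8; pred: 7+0-7=0
First extinction: pred at step 1

Answer: 1 pred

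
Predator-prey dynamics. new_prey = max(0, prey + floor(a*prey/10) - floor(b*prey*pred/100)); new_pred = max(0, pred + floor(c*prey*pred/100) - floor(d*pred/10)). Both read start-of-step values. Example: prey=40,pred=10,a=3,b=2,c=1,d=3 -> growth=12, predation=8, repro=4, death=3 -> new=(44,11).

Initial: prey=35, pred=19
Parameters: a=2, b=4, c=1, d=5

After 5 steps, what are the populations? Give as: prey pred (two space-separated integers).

Answer: 8 2

Derivation:
Step 1: prey: 35+7-26=16; pred: 19+6-9=16
Step 2: prey: 16+3-10=9; pred: 16+2-8=10
Step 3: prey: 9+1-3=7; pred: 10+0-5=5
Step 4: prey: 7+1-1=7; pred: 5+0-2=3
Step 5: prey: 7+1-0=8; pred: 3+0-1=2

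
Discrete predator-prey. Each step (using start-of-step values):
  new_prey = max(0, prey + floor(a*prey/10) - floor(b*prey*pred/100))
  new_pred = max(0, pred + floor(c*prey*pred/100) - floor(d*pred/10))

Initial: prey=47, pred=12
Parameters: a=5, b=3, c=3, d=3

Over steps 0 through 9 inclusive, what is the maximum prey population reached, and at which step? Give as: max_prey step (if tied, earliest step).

Step 1: prey: 47+23-16=54; pred: 12+16-3=25
Step 2: prey: 54+27-40=41; pred: 25+40-7=58
Step 3: prey: 41+20-71=0; pred: 58+71-17=112
Step 4: prey: 0+0-0=0; pred: 112+0-33=79
Step 5: prey: 0+0-0=0; pred: 79+0-23=56
Step 6: prey: 0+0-0=0; pred: 56+0-16=40
Step 7: prey: 0+0-0=0; pred: 40+0-12=28
Step 8: prey: 0+0-0=0; pred: 28+0-8=20
Step 9: prey: 0+0-0=0; pred: 20+0-6=14
Max prey = 54 at step 1

Answer: 54 1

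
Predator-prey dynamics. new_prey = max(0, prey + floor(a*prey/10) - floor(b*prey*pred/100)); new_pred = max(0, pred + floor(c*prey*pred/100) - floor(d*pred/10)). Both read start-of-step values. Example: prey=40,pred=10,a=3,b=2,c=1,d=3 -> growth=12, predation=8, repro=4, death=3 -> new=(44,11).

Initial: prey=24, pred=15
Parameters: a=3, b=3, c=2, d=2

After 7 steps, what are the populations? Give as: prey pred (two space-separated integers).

Step 1: prey: 24+7-10=21; pred: 15+7-3=19
Step 2: prey: 21+6-11=16; pred: 19+7-3=23
Step 3: prey: 16+4-11=9; pred: 23+7-4=26
Step 4: prey: 9+2-7=4; pred: 26+4-5=25
Step 5: prey: 4+1-3=2; pred: 25+2-5=22
Step 6: prey: 2+0-1=1; pred: 22+0-4=18
Step 7: prey: 1+0-0=1; pred: 18+0-3=15

Answer: 1 15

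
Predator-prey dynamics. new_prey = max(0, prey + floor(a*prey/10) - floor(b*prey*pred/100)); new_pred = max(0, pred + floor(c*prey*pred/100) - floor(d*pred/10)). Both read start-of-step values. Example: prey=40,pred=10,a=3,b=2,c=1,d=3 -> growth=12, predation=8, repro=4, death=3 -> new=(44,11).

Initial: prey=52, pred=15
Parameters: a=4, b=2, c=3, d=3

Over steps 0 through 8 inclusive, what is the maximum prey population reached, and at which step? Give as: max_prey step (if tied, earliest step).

Answer: 57 1

Derivation:
Step 1: prey: 52+20-15=57; pred: 15+23-4=34
Step 2: prey: 57+22-38=41; pred: 34+58-10=82
Step 3: prey: 41+16-67=0; pred: 82+100-24=158
Step 4: prey: 0+0-0=0; pred: 158+0-47=111
Step 5: prey: 0+0-0=0; pred: 111+0-33=78
Step 6: prey: 0+0-0=0; pred: 78+0-23=55
Step 7: prey: 0+0-0=0; pred: 55+0-16=39
Step 8: prey: 0+0-0=0; pred: 39+0-11=28
Max prey = 57 at step 1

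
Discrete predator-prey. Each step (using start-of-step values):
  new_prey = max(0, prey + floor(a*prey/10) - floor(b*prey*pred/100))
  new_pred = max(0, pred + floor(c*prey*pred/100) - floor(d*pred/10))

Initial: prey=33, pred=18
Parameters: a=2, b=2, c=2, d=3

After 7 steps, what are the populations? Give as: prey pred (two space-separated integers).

Answer: 2 15

Derivation:
Step 1: prey: 33+6-11=28; pred: 18+11-5=24
Step 2: prey: 28+5-13=20; pred: 24+13-7=30
Step 3: prey: 20+4-12=12; pred: 30+12-9=33
Step 4: prey: 12+2-7=7; pred: 33+7-9=31
Step 5: prey: 7+1-4=4; pred: 31+4-9=26
Step 6: prey: 4+0-2=2; pred: 26+2-7=21
Step 7: prey: 2+0-0=2; pred: 21+0-6=15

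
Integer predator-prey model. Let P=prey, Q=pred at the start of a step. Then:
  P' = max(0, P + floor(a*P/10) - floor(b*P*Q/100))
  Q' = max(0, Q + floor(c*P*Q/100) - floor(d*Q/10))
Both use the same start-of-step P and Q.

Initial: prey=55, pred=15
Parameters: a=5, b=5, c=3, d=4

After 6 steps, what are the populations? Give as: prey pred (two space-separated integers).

Answer: 0 9

Derivation:
Step 1: prey: 55+27-41=41; pred: 15+24-6=33
Step 2: prey: 41+20-67=0; pred: 33+40-13=60
Step 3: prey: 0+0-0=0; pred: 60+0-24=36
Step 4: prey: 0+0-0=0; pred: 36+0-14=22
Step 5: prey: 0+0-0=0; pred: 22+0-8=14
Step 6: prey: 0+0-0=0; pred: 14+0-5=9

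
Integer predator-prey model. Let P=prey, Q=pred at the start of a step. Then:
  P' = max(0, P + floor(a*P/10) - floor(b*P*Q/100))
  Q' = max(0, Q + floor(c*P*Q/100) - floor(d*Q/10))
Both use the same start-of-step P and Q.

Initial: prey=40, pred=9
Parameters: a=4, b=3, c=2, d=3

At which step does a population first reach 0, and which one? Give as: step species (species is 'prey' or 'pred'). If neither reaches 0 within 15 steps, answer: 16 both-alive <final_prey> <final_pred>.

Answer: 5 prey

Derivation:
Step 1: prey: 40+16-10=46; pred: 9+7-2=14
Step 2: prey: 46+18-19=45; pred: 14+12-4=22
Step 3: prey: 45+18-29=34; pred: 22+19-6=35
Step 4: prey: 34+13-35=12; pred: 35+23-10=48
Step 5: prey: 12+4-17=0; pred: 48+11-14=45
First extinction: prey at step 5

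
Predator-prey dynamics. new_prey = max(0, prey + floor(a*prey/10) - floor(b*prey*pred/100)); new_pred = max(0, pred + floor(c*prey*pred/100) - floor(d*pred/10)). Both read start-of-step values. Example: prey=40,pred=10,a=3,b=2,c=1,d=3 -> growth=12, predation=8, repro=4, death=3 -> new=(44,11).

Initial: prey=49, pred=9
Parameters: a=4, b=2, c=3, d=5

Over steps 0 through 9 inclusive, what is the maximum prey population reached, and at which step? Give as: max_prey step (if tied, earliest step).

Answer: 63 2

Derivation:
Step 1: prey: 49+19-8=60; pred: 9+13-4=18
Step 2: prey: 60+24-21=63; pred: 18+32-9=41
Step 3: prey: 63+25-51=37; pred: 41+77-20=98
Step 4: prey: 37+14-72=0; pred: 98+108-49=157
Step 5: prey: 0+0-0=0; pred: 157+0-78=79
Step 6: prey: 0+0-0=0; pred: 79+0-39=40
Step 7: prey: 0+0-0=0; pred: 40+0-20=20
Step 8: prey: 0+0-0=0; pred: 20+0-10=10
Step 9: prey: 0+0-0=0; pred: 10+0-5=5
Max prey = 63 at step 2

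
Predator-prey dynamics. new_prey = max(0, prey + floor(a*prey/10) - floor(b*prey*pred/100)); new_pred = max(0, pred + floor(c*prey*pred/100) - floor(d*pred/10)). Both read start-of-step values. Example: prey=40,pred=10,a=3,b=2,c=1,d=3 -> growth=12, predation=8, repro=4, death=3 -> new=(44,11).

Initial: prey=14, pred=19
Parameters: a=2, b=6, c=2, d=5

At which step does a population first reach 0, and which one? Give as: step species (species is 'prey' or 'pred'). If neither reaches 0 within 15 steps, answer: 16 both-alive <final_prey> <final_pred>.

Answer: 16 both-alive 1 1

Derivation:
Step 1: prey: 14+2-15=1; pred: 19+5-9=15
Step 2: prey: 1+0-0=1; pred: 15+0-7=8
Step 3: prey: 1+0-0=1; pred: 8+0-4=4
Step 4: prey: 1+0-0=1; pred: 4+0-2=2
Step 5: prey: 1+0-0=1; pred: 2+0-1=1
Step 6: prey: 1+0-0=1; pred: 1+0-0=1
Steps 7-15: state stable at prey=1, pred=1 (no change)
No extinction within 15 steps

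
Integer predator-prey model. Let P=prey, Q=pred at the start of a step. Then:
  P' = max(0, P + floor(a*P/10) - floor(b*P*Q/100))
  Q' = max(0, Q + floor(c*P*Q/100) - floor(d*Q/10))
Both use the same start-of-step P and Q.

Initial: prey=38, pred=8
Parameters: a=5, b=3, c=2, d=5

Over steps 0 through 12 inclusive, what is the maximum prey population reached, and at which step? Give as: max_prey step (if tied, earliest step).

Step 1: prey: 38+19-9=48; pred: 8+6-4=10
Step 2: prey: 48+24-14=58; pred: 10+9-5=14
Step 3: prey: 58+29-24=63; pred: 14+16-7=23
Step 4: prey: 63+31-43=51; pred: 23+28-11=40
Step 5: prey: 51+25-61=15; pred: 40+40-20=60
Step 6: prey: 15+7-27=0; pred: 60+18-30=48
Step 7: prey: 0+0-0=0; pred: 48+0-24=24
Step 8: prey: 0+0-0=0; pred: 24+0-12=12
Step 9: prey: 0+0-0=0; pred: 12+0-6=6
Step 10: prey: 0+0-0=0; pred: 6+0-3=3
Step 11: prey: 0+0-0=0; pred: 3+0-1=2
Step 12: prey: 0+0-0=0; pred: 2+0-1=1
Max prey = 63 at step 3

Answer: 63 3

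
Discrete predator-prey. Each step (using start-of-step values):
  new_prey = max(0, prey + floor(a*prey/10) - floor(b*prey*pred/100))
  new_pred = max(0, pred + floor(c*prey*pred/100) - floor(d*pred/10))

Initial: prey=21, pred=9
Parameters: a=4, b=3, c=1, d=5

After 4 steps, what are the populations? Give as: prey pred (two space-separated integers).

Answer: 48 3

Derivation:
Step 1: prey: 21+8-5=24; pred: 9+1-4=6
Step 2: prey: 24+9-4=29; pred: 6+1-3=4
Step 3: prey: 29+11-3=37; pred: 4+1-2=3
Step 4: prey: 37+14-3=48; pred: 3+1-1=3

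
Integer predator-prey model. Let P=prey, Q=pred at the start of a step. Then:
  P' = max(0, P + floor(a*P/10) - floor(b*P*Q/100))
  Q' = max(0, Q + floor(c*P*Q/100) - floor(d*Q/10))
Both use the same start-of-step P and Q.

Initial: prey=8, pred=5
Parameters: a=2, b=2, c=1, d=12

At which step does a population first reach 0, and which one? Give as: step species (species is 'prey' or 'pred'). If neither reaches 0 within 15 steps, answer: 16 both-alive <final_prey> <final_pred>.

Step 1: prey: 8+1-0=9; pred: 5+0-6=0
First extinction: pred at step 1

Answer: 1 pred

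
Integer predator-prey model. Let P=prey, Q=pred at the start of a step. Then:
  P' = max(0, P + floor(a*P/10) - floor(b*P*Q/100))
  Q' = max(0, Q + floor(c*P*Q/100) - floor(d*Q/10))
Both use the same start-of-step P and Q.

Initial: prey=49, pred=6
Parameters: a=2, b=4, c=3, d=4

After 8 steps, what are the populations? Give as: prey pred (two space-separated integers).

Answer: 0 5

Derivation:
Step 1: prey: 49+9-11=47; pred: 6+8-2=12
Step 2: prey: 47+9-22=34; pred: 12+16-4=24
Step 3: prey: 34+6-32=8; pred: 24+24-9=39
Step 4: prey: 8+1-12=0; pred: 39+9-15=33
Step 5: prey: 0+0-0=0; pred: 33+0-13=20
Step 6: prey: 0+0-0=0; pred: 20+0-8=12
Step 7: prey: 0+0-0=0; pred: 12+0-4=8
Step 8: prey: 0+0-0=0; pred: 8+0-3=5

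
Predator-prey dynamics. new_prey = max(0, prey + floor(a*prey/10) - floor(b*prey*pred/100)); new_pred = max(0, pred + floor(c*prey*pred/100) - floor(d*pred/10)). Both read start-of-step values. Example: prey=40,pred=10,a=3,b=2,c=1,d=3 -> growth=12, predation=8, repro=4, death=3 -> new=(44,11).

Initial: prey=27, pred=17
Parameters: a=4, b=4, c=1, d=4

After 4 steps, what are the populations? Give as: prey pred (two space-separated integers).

Answer: 17 6

Derivation:
Step 1: prey: 27+10-18=19; pred: 17+4-6=15
Step 2: prey: 19+7-11=15; pred: 15+2-6=11
Step 3: prey: 15+6-6=15; pred: 11+1-4=8
Step 4: prey: 15+6-4=17; pred: 8+1-3=6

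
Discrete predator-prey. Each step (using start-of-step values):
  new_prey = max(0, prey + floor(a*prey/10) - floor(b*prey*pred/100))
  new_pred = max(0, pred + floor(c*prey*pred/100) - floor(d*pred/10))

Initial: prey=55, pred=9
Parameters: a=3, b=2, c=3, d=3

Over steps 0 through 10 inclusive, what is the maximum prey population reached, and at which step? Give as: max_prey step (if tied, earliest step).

Step 1: prey: 55+16-9=62; pred: 9+14-2=21
Step 2: prey: 62+18-26=54; pred: 21+39-6=54
Step 3: prey: 54+16-58=12; pred: 54+87-16=125
Step 4: prey: 12+3-30=0; pred: 125+45-37=133
Step 5: prey: 0+0-0=0; pred: 133+0-39=94
Step 6: prey: 0+0-0=0; pred: 94+0-28=66
Step 7: prey: 0+0-0=0; pred: 66+0-19=47
Step 8: prey: 0+0-0=0; pred: 47+0-14=33
Step 9: prey: 0+0-0=0; pred: 33+0-9=24
Step 10: prey: 0+0-0=0; pred: 24+0-7=17
Max prey = 62 at step 1

Answer: 62 1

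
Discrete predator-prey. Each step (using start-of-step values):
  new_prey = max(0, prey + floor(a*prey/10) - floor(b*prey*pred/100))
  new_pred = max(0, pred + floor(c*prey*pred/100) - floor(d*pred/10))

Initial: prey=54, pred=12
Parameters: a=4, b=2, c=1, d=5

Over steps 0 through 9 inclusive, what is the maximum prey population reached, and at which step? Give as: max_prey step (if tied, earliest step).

Step 1: prey: 54+21-12=63; pred: 12+6-6=12
Step 2: prey: 63+25-15=73; pred: 12+7-6=13
Step 3: prey: 73+29-18=84; pred: 13+9-6=16
Step 4: prey: 84+33-26=91; pred: 16+13-8=21
Step 5: prey: 91+36-38=89; pred: 21+19-10=30
Step 6: prey: 89+35-53=71; pred: 30+26-15=41
Step 7: prey: 71+28-58=41; pred: 41+29-20=50
Step 8: prey: 41+16-41=16; pred: 50+20-25=45
Step 9: prey: 16+6-14=8; pred: 45+7-22=30
Max prey = 91 at step 4

Answer: 91 4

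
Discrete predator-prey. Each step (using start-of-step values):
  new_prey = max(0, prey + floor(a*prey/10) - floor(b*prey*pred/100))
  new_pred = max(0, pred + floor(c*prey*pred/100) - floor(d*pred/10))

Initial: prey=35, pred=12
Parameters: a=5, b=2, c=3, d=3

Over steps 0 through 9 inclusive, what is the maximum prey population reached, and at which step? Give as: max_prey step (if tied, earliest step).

Answer: 48 2

Derivation:
Step 1: prey: 35+17-8=44; pred: 12+12-3=21
Step 2: prey: 44+22-18=48; pred: 21+27-6=42
Step 3: prey: 48+24-40=32; pred: 42+60-12=90
Step 4: prey: 32+16-57=0; pred: 90+86-27=149
Step 5: prey: 0+0-0=0; pred: 149+0-44=105
Step 6: prey: 0+0-0=0; pred: 105+0-31=74
Step 7: prey: 0+0-0=0; pred: 74+0-22=52
Step 8: prey: 0+0-0=0; pred: 52+0-15=37
Step 9: prey: 0+0-0=0; pred: 37+0-11=26
Max prey = 48 at step 2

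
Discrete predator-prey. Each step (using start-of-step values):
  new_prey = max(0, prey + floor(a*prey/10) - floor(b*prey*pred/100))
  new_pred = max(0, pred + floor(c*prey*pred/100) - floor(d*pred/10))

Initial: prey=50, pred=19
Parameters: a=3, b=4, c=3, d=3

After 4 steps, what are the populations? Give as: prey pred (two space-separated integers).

Step 1: prey: 50+15-38=27; pred: 19+28-5=42
Step 2: prey: 27+8-45=0; pred: 42+34-12=64
Step 3: prey: 0+0-0=0; pred: 64+0-19=45
Step 4: prey: 0+0-0=0; pred: 45+0-13=32

Answer: 0 32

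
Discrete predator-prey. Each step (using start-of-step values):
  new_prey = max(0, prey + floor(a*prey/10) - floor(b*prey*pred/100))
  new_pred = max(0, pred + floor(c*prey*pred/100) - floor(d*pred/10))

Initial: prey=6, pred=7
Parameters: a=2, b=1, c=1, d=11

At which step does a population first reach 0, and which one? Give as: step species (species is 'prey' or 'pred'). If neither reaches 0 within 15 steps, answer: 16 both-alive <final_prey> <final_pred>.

Answer: 1 pred

Derivation:
Step 1: prey: 6+1-0=7; pred: 7+0-7=0
First extinction: pred at step 1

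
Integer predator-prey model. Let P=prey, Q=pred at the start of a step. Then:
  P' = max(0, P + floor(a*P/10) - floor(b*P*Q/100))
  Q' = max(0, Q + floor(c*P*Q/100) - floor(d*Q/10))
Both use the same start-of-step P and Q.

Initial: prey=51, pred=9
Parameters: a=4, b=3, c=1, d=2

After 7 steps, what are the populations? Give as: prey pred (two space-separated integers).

Step 1: prey: 51+20-13=58; pred: 9+4-1=12
Step 2: prey: 58+23-20=61; pred: 12+6-2=16
Step 3: prey: 61+24-29=56; pred: 16+9-3=22
Step 4: prey: 56+22-36=42; pred: 22+12-4=30
Step 5: prey: 42+16-37=21; pred: 30+12-6=36
Step 6: prey: 21+8-22=7; pred: 36+7-7=36
Step 7: prey: 7+2-7=2; pred: 36+2-7=31

Answer: 2 31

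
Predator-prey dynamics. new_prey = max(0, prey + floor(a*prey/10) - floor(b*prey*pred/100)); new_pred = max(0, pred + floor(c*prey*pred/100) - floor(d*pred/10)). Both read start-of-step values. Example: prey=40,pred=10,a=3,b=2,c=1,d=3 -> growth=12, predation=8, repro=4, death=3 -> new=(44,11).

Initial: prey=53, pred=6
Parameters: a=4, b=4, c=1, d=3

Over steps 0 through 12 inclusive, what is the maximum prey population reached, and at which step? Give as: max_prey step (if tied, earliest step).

Step 1: prey: 53+21-12=62; pred: 6+3-1=8
Step 2: prey: 62+24-19=67; pred: 8+4-2=10
Step 3: prey: 67+26-26=67; pred: 10+6-3=13
Step 4: prey: 67+26-34=59; pred: 13+8-3=18
Step 5: prey: 59+23-42=40; pred: 18+10-5=23
Step 6: prey: 40+16-36=20; pred: 23+9-6=26
Step 7: prey: 20+8-20=8; pred: 26+5-7=24
Step 8: prey: 8+3-7=4; pred: 24+1-7=18
Step 9: prey: 4+1-2=3; pred: 18+0-5=13
Step 10: prey: 3+1-1=3; pred: 13+0-3=10
Step 11: prey: 3+1-1=3; pred: 10+0-3=7
Step 12: prey: 3+1-0=4; pred: 7+0-2=5
Max prey = 67 at step 2

Answer: 67 2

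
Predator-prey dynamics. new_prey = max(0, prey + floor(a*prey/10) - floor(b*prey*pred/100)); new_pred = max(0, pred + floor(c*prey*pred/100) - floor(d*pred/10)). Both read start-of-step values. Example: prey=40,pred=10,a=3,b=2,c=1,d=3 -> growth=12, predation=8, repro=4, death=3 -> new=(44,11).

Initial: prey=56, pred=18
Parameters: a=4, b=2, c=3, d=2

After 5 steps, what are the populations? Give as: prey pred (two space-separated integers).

Step 1: prey: 56+22-20=58; pred: 18+30-3=45
Step 2: prey: 58+23-52=29; pred: 45+78-9=114
Step 3: prey: 29+11-66=0; pred: 114+99-22=191
Step 4: prey: 0+0-0=0; pred: 191+0-38=153
Step 5: prey: 0+0-0=0; pred: 153+0-30=123

Answer: 0 123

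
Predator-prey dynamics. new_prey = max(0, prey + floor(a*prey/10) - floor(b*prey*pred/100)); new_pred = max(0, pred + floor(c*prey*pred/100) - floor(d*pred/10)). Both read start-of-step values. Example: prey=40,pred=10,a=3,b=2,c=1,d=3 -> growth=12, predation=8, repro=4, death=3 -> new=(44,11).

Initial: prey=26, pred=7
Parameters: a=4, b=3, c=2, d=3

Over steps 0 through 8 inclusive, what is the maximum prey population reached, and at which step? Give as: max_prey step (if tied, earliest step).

Answer: 40 3

Derivation:
Step 1: prey: 26+10-5=31; pred: 7+3-2=8
Step 2: prey: 31+12-7=36; pred: 8+4-2=10
Step 3: prey: 36+14-10=40; pred: 10+7-3=14
Step 4: prey: 40+16-16=40; pred: 14+11-4=21
Step 5: prey: 40+16-25=31; pred: 21+16-6=31
Step 6: prey: 31+12-28=15; pred: 31+19-9=41
Step 7: prey: 15+6-18=3; pred: 41+12-12=41
Step 8: prey: 3+1-3=1; pred: 41+2-12=31
Max prey = 40 at step 3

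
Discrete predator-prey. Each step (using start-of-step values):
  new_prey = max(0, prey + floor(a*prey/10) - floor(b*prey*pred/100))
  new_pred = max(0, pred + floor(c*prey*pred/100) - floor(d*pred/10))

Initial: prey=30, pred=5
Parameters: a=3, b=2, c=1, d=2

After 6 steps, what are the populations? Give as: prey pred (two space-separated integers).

Answer: 74 16

Derivation:
Step 1: prey: 30+9-3=36; pred: 5+1-1=5
Step 2: prey: 36+10-3=43; pred: 5+1-1=5
Step 3: prey: 43+12-4=51; pred: 5+2-1=6
Step 4: prey: 51+15-6=60; pred: 6+3-1=8
Step 5: prey: 60+18-9=69; pred: 8+4-1=11
Step 6: prey: 69+20-15=74; pred: 11+7-2=16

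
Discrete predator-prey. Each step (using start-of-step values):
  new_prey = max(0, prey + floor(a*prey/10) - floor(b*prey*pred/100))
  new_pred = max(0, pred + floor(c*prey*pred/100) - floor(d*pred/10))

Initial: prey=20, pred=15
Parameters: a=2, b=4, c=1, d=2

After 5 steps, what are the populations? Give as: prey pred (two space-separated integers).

Step 1: prey: 20+4-12=12; pred: 15+3-3=15
Step 2: prey: 12+2-7=7; pred: 15+1-3=13
Step 3: prey: 7+1-3=5; pred: 13+0-2=11
Step 4: prey: 5+1-2=4; pred: 11+0-2=9
Step 5: prey: 4+0-1=3; pred: 9+0-1=8

Answer: 3 8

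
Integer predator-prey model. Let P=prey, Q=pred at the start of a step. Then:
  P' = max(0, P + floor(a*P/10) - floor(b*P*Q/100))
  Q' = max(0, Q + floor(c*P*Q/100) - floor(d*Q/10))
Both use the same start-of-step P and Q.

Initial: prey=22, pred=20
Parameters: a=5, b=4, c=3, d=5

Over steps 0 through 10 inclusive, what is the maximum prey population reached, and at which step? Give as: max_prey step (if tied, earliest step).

Answer: 27 10

Derivation:
Step 1: prey: 22+11-17=16; pred: 20+13-10=23
Step 2: prey: 16+8-14=10; pred: 23+11-11=23
Step 3: prey: 10+5-9=6; pred: 23+6-11=18
Step 4: prey: 6+3-4=5; pred: 18+3-9=12
Step 5: prey: 5+2-2=5; pred: 12+1-6=7
Step 6: prey: 5+2-1=6; pred: 7+1-3=5
Step 7: prey: 6+3-1=8; pred: 5+0-2=3
Step 8: prey: 8+4-0=12; pred: 3+0-1=2
Step 9: prey: 12+6-0=18; pred: 2+0-1=1
Step 10: prey: 18+9-0=27; pred: 1+0-0=1
Max prey = 27 at step 10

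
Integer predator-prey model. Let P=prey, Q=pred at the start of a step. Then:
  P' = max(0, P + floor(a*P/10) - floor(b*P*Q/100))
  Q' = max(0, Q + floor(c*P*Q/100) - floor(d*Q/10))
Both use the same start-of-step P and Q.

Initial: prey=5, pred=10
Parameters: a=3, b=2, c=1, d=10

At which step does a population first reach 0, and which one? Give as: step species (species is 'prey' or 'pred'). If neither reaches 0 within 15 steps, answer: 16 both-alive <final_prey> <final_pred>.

Answer: 1 pred

Derivation:
Step 1: prey: 5+1-1=5; pred: 10+0-10=0
First extinction: pred at step 1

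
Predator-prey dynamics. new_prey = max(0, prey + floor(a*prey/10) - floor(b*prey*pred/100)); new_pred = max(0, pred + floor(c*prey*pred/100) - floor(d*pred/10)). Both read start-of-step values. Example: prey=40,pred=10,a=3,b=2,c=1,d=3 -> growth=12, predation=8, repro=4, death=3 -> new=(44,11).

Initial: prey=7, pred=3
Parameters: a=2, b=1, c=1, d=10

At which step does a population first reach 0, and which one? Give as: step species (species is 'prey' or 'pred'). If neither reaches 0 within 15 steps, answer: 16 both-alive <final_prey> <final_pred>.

Step 1: prey: 7+1-0=8; pred: 3+0-3=0
First extinction: pred at step 1

Answer: 1 pred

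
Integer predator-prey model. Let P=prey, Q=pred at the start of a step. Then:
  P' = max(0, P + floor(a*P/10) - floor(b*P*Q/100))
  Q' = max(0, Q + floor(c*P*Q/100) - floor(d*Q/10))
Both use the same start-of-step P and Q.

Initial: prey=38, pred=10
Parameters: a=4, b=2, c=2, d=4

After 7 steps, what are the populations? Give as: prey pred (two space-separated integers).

Answer: 0 41

Derivation:
Step 1: prey: 38+15-7=46; pred: 10+7-4=13
Step 2: prey: 46+18-11=53; pred: 13+11-5=19
Step 3: prey: 53+21-20=54; pred: 19+20-7=32
Step 4: prey: 54+21-34=41; pred: 32+34-12=54
Step 5: prey: 41+16-44=13; pred: 54+44-21=77
Step 6: prey: 13+5-20=0; pred: 77+20-30=67
Step 7: prey: 0+0-0=0; pred: 67+0-26=41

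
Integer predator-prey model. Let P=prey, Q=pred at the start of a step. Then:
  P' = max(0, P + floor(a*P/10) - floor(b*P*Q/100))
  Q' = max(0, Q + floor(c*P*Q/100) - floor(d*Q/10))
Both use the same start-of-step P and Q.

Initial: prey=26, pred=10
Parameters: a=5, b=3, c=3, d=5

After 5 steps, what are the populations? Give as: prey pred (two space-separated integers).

Step 1: prey: 26+13-7=32; pred: 10+7-5=12
Step 2: prey: 32+16-11=37; pred: 12+11-6=17
Step 3: prey: 37+18-18=37; pred: 17+18-8=27
Step 4: prey: 37+18-29=26; pred: 27+29-13=43
Step 5: prey: 26+13-33=6; pred: 43+33-21=55

Answer: 6 55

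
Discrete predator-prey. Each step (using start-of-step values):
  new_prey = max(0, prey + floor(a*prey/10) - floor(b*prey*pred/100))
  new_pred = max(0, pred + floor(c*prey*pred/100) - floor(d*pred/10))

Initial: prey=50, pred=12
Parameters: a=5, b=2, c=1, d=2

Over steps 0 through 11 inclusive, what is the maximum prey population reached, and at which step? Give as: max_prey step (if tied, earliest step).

Step 1: prey: 50+25-12=63; pred: 12+6-2=16
Step 2: prey: 63+31-20=74; pred: 16+10-3=23
Step 3: prey: 74+37-34=77; pred: 23+17-4=36
Step 4: prey: 77+38-55=60; pred: 36+27-7=56
Step 5: prey: 60+30-67=23; pred: 56+33-11=78
Step 6: prey: 23+11-35=0; pred: 78+17-15=80
Step 7: prey: 0+0-0=0; pred: 80+0-16=64
Step 8: prey: 0+0-0=0; pred: 64+0-12=52
Step 9: prey: 0+0-0=0; pred: 52+0-10=42
Step 10: prey: 0+0-0=0; pred: 42+0-8=34
Step 11: prey: 0+0-0=0; pred: 34+0-6=28
Max prey = 77 at step 3

Answer: 77 3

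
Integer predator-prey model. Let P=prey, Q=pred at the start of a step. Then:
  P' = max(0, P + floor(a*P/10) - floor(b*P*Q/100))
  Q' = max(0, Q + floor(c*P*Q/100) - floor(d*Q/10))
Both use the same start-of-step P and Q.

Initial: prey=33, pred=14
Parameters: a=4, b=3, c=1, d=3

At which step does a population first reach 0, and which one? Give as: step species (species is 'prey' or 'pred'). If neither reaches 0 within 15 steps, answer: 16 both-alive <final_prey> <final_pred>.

Answer: 16 both-alive 33 14

Derivation:
Step 1: prey: 33+13-13=33; pred: 14+4-4=14
Steps 2-15: state stable at prey=33, pred=14 (no change)
No extinction within 15 steps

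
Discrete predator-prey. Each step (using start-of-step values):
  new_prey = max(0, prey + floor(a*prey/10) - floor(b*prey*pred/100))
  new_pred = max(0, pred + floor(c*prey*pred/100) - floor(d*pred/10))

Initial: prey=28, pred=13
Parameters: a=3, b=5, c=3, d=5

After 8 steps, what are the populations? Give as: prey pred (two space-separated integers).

Step 1: prey: 28+8-18=18; pred: 13+10-6=17
Step 2: prey: 18+5-15=8; pred: 17+9-8=18
Step 3: prey: 8+2-7=3; pred: 18+4-9=13
Step 4: prey: 3+0-1=2; pred: 13+1-6=8
Step 5: prey: 2+0-0=2; pred: 8+0-4=4
Step 6: prey: 2+0-0=2; pred: 4+0-2=2
Step 7: prey: 2+0-0=2; pred: 2+0-1=1
Step 8: prey: 2+0-0=2; pred: 1+0-0=1

Answer: 2 1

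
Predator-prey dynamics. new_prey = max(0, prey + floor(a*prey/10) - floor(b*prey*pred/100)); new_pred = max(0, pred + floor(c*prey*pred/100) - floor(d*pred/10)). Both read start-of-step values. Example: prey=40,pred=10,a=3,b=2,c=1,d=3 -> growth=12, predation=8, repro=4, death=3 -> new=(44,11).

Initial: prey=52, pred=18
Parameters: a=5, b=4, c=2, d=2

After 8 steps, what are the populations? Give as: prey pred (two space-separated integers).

Answer: 0 18

Derivation:
Step 1: prey: 52+26-37=41; pred: 18+18-3=33
Step 2: prey: 41+20-54=7; pred: 33+27-6=54
Step 3: prey: 7+3-15=0; pred: 54+7-10=51
Step 4: prey: 0+0-0=0; pred: 51+0-10=41
Step 5: prey: 0+0-0=0; pred: 41+0-8=33
Step 6: prey: 0+0-0=0; pred: 33+0-6=27
Step 7: prey: 0+0-0=0; pred: 27+0-5=22
Step 8: prey: 0+0-0=0; pred: 22+0-4=18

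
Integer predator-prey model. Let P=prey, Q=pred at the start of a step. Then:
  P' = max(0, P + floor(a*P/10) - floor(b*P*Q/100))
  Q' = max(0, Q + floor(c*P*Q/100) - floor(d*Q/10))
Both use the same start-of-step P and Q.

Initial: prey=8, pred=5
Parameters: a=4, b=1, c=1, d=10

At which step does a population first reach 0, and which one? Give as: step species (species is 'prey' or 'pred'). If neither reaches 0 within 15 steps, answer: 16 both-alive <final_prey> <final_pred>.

Answer: 1 pred

Derivation:
Step 1: prey: 8+3-0=11; pred: 5+0-5=0
First extinction: pred at step 1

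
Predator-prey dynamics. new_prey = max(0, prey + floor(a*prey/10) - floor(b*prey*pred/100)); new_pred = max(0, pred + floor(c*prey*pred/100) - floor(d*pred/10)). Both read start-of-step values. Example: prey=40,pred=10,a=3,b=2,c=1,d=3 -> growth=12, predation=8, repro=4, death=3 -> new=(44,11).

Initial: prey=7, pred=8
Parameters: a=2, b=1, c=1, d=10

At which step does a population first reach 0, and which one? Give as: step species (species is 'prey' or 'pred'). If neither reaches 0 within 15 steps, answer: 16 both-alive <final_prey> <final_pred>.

Step 1: prey: 7+1-0=8; pred: 8+0-8=0
First extinction: pred at step 1

Answer: 1 pred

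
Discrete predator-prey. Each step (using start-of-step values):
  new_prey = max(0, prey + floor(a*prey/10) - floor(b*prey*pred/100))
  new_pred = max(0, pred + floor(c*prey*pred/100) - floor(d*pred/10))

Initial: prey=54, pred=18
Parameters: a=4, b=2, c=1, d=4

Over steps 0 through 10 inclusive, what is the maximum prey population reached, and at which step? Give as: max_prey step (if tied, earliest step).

Answer: 56 1

Derivation:
Step 1: prey: 54+21-19=56; pred: 18+9-7=20
Step 2: prey: 56+22-22=56; pred: 20+11-8=23
Step 3: prey: 56+22-25=53; pred: 23+12-9=26
Step 4: prey: 53+21-27=47; pred: 26+13-10=29
Step 5: prey: 47+18-27=38; pred: 29+13-11=31
Step 6: prey: 38+15-23=30; pred: 31+11-12=30
Step 7: prey: 30+12-18=24; pred: 30+9-12=27
Step 8: prey: 24+9-12=21; pred: 27+6-10=23
Step 9: prey: 21+8-9=20; pred: 23+4-9=18
Step 10: prey: 20+8-7=21; pred: 18+3-7=14
Max prey = 56 at step 1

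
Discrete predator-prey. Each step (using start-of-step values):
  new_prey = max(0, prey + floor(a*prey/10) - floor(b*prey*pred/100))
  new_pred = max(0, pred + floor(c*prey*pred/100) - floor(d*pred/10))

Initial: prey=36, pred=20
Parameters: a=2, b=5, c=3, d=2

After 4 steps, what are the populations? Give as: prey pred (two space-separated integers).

Step 1: prey: 36+7-36=7; pred: 20+21-4=37
Step 2: prey: 7+1-12=0; pred: 37+7-7=37
Step 3: prey: 0+0-0=0; pred: 37+0-7=30
Step 4: prey: 0+0-0=0; pred: 30+0-6=24

Answer: 0 24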